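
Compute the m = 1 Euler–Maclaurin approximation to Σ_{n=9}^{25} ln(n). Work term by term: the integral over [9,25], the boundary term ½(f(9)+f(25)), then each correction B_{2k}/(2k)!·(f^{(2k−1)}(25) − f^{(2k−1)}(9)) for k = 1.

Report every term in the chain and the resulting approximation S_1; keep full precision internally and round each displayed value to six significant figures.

The integral term ∫_9^25 ln(x) dx = 44.6969.
½[f(9) + f(25)] = ½[2.19722 + 3.21888] = 2.70805.
Integral + boundary = 47.4049.
Order-1 term: 1/12 · (0.0400000 − 0.111111) = -0.00592593.

S_1 ≈ 47.3990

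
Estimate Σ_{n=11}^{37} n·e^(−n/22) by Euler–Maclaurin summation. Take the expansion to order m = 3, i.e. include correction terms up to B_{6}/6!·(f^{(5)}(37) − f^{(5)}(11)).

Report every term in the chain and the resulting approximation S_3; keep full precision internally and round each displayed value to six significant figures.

∫_11^37 x·e^(−x/22) dx evaluates to 198.867.
Boundary: ½(f(11) + f(37)) = ½(6.67184 + 6.88331) = 6.77757.
So far: 205.645.
Correction k=1: B_{2}/2! · (f^{(1)}(37) − f^{(1)}(11)) = 1/12 · (-0.126842 − 0.303265) = -0.0358423.
After k=1: 205.609.
Correction k=2: B_{4}/4! · (f^{(3)}(37) − f^{(3)}(11)) = −1/720 · (0.000506670 − 0.00313291) = 3.64755e-06.
After k=2: 205.609.
Correction k=3: B_{6}/6! · (f^{(5)}(37) − f^{(5)}(11)) = 1/30240 · (2.63515e-06 − 1.16513e-05) = -2.98153e-10.

S_3 ≈ 205.609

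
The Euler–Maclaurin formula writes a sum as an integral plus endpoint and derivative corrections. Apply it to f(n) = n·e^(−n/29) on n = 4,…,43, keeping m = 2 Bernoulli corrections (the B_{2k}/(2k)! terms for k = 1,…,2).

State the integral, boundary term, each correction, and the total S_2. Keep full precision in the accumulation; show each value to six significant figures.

S_2 ≈ 366.252

The integral term ∫_4^43 x·e^(−x/29) dx = 359.701.
½[f(4) + f(43)] = ½[3.48464 + 9.76146] = 6.62305.
So far: 366.324.
Correction k=1: B_{2}/2! · (f^{(1)}(43) − f^{(1)}(4)) = 1/12 · (-0.109591 − 0.750999) = -0.0717159.
After k=1: 366.252.
Correction k=2: B_{4}/4! · (f^{(3)}(43) − f^{(3)}(4)) = −1/720 · (0.000409548 − 0.00296470) = 3.54883e-06.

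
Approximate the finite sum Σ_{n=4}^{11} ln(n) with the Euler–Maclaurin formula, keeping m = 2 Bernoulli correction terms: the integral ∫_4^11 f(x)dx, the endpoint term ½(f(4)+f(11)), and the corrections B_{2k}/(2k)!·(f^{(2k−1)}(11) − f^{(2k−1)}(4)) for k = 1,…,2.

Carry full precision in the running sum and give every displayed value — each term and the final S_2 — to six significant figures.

S_2 ≈ 15.7105

∫_4^11 ln(x) dx evaluates to 13.8317.
Boundary: ½(f(4) + f(11)) = ½(1.38629 + 2.39790) = 1.89209.
Running total after boundary: 15.7238.
k=1: B_{2}/(2)! × [f^{(1)}(11) − f^{(1)}(4)] = 1/12 × (0.0909091 − 0.250000) = -0.0132576.
After k=1: 15.7105.
k=2: B_{4}/(4)! × [f^{(3)}(11) − f^{(3)}(4)] = −1/720 × (0.00150263 − 0.0312500) = 4.13158e-05.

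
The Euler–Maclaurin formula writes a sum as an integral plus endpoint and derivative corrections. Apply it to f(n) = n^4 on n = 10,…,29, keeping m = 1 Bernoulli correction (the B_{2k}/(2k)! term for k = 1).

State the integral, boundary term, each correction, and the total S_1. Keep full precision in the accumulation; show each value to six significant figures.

S_1 ≈ 4.44867e+06

Integral: ∫_10^29 x^4 dx = 4.08223e+06.
Boundary: ½(f(10) + f(29)) = ½(10000.0 + 707281) = 358640.
So far: 4.44087e+06.
Order-1 term: 1/12 · (97556.0 − 4000.00) = 7796.33.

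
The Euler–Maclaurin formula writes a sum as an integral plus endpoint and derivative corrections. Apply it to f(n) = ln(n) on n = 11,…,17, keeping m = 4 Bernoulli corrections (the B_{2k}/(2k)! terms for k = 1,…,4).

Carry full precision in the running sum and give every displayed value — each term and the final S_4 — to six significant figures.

S_4 ≈ 18.4007

Integral: ∫_11^17 ln(x) dx = 15.7878.
Boundary: ½(f(11) + f(17)) = ½(2.39790 + 2.83321) = 2.61555.
Integral + boundary = 18.4033.
Order-1 term: 1/12 · (0.0588235 − 0.0909091) = -0.00267380.
Running total after k=1: 18.4007.
Order-2 term: −1/720 · (0.000407083 − 0.00150263) = 1.52159e-06.
Running total after k=2: 18.4007.
Order-3 term: 1/30240 · (1.69031e-05 − 0.000149021) = -4.36898e-09.
Running total after k=3: 18.4007.
Order-4 term: −1/1209600 · (1.75465e-06 − 3.69474e-05) = 2.90945e-11.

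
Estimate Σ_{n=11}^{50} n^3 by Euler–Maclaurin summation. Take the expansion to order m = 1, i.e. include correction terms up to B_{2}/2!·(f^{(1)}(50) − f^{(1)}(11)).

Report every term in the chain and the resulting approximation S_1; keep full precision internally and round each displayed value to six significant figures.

Integral: ∫_11^50 x^3 dx = 1.55884e+06.
Boundary: ½(f(11) + f(50)) = ½(1331.00 + 125000) = 63165.5.
So far: 1.62201e+06.
Order-1 term: 1/12 · (7500.00 − 363.000) = 594.750.

S_1 ≈ 1.62260e+06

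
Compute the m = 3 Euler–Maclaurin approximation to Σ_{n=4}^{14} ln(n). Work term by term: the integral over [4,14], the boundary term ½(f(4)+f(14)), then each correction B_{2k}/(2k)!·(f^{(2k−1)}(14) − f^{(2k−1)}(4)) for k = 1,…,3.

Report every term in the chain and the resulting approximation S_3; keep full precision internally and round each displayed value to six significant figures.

S_3 ≈ 23.3995

∫_4^14 ln(x) dx evaluates to 21.4016.
Boundary: ½(f(4) + f(14)) = ½(1.38629 + 2.63906) = 2.01268.
Running total after boundary: 23.4143.
k=1: B_{2}/(2)! × [f^{(1)}(14) − f^{(1)}(4)] = 1/12 × (0.0714286 − 0.250000) = -0.0148810.
After k=1: 23.3994.
k=2: B_{4}/(4)! × [f^{(3)}(14) − f^{(3)}(4)] = −1/720 × (0.000728863 − 0.0312500) = 4.23905e-05.
After k=2: 23.3995.
k=3: B_{6}/(6)! × [f^{(5)}(14) − f^{(5)}(4)] = 1/30240 × (4.46243e-05 − 0.0234375) = -7.73574e-07.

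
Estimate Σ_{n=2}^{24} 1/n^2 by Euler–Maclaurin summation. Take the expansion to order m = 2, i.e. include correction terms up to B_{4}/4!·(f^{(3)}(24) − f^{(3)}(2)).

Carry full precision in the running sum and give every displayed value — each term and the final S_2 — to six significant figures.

∫_2^24 1/x^2 dx evaluates to 0.458333.
Boundary: ½(f(2) + f(24)) = ½(0.250000 + 0.00173611) = 0.125868.
Running total after boundary: 0.584201.
k=1: B_{2}/(2)! × [f^{(1)}(24) − f^{(1)}(2)] = 1/12 × (-0.000144676 − (-0.250000)) = 0.0208213.
Running total after k=1: 0.605023.
k=2: B_{4}/(4)! × [f^{(3)}(24) − f^{(3)}(2)] = −1/720 × (-3.01408e-06 − (-0.750000)) = -0.00104166.

S_2 ≈ 0.603981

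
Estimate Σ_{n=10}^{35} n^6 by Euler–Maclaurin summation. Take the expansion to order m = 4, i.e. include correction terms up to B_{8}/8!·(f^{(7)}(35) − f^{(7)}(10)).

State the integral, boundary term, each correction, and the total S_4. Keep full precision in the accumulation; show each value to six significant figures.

∫_10^35 x^6 dx evaluates to 9.18990e+09.
Endpoint term: (f(10) + f(35))/2 = (1.00000e+06 + 1.83827e+09)/2 = 9.19633e+08.
So far: 1.01095e+10.
Order-1 term: 1/12 · (3.15131e+08 − 600000) = 2.62109e+07.
After k=1: 1.01357e+10.
Order-2 term: −1/720 · (5.14500e+06 − 120000) = -6979.17.
After k=2: 1.01357e+10.
Order-3 term: 1/30240 · (25200.0 − 7200.00) = 0.595238.
After k=3: 1.01357e+10.
Order-4 term: −1/1209600 · (0.00000 − 0.00000) = 0.00000.

S_4 ≈ 1.01357e+10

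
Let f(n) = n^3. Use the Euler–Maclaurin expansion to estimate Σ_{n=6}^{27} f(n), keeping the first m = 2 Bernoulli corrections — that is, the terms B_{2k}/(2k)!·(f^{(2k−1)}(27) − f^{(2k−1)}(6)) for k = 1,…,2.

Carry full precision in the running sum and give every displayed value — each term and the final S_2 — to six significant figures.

S_2 ≈ 142659

The integral term ∫_6^27 x^3 dx = 132536.
Boundary: ½(f(6) + f(27)) = ½(216.000 + 19683.0) = 9949.50.
So far: 142486.
k=1: B_{2}/(2)! × [f^{(1)}(27) − f^{(1)}(6)] = 1/12 × (2187.00 − 108.000) = 173.250.
Partial sum through k=1: 142659.
k=2: B_{4}/(4)! × [f^{(3)}(27) − f^{(3)}(6)] = −1/720 × (6.00000 − 6.00000) = 0.00000.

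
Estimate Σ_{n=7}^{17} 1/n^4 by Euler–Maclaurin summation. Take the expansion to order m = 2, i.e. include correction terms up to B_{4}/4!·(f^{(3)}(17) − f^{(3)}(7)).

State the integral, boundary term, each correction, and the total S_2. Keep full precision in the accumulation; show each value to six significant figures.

∫_7^17 1/x^4 dx evaluates to 0.000903970.
Endpoint term: (f(7) + f(17))/2 = (0.000416493 + 1.19730e-05)/2 = 0.000214233.
Integral + boundary = 0.00111820.
Correction k=1: B_{2}/2! · (f^{(1)}(17) − f^{(1)}(7)) = 1/12 · (-2.81719e-06 − (-0.000237996)) = 1.95982e-05.
Running total after k=1: 0.00113780.
Correction k=2: B_{4}/4! · (f^{(3)}(17) − f^{(3)}(7)) = −1/720 · (-2.92441e-07 − (-0.000145712)) = -2.01971e-07.

S_2 ≈ 0.00113760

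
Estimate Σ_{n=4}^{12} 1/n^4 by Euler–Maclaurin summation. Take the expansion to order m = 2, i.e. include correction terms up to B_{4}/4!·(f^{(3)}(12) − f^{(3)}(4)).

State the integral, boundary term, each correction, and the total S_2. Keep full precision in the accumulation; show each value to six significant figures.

The integral term ∫_4^12 1/x^4 dx = 0.00501543.
½[f(4) + f(12)] = ½[0.00390625 + 4.82253e-05] = 0.00197724.
So far: 0.00699267.
Correction k=1: B_{2}/2! · (f^{(1)}(12) − f^{(1)}(4)) = 1/12 · (-1.60751e-05 − (-0.00390625)) = 0.000324181.
Partial sum through k=1: 0.00731685.
Correction k=2: B_{4}/4! · (f^{(3)}(12) − f^{(3)}(4)) = −1/720 · (-3.34898e-06 − (-0.00732422)) = -1.01679e-05.

S_2 ≈ 0.00730668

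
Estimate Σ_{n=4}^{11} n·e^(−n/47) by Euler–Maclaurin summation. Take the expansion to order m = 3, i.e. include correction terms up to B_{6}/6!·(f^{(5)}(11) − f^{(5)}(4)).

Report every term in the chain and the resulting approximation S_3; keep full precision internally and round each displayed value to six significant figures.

The integral term ∫_4^11 x·e^(−x/47) dx = 44.2792.
Endpoint term: (f(4) + f(11))/2 = (3.67366 + 8.70461)/2 = 6.18913.
Integral + boundary = 50.4684.
Order-1 term: 1/12 · (0.606124 − 0.840252) = -0.0195107.
Partial sum through k=1: 50.4488.
Order-2 term: −1/720 · (0.000990847 − 0.00121190) = 3.07015e-07.
Partial sum through k=2: 50.4488.
Order-3 term: 1/30240 · (7.72886e-07 − 9.25042e-07) = -5.03162e-12.

S_3 ≈ 50.4488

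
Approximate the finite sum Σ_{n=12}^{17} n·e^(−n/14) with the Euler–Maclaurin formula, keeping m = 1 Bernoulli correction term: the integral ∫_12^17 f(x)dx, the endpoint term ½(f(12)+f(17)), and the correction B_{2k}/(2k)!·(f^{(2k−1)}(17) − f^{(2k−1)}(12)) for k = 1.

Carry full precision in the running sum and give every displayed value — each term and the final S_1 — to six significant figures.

Integral: ∫_12^17 x·e^(−x/14) dx = 25.6076.
Boundary: ½(f(12) + f(17)) = ½(5.09247 + 5.04767) = 5.07007.
Running total after boundary: 30.6776.
Order-1 term: 1/12 · (-0.0636261 − 0.0606247) = -0.0103542.

S_1 ≈ 30.6673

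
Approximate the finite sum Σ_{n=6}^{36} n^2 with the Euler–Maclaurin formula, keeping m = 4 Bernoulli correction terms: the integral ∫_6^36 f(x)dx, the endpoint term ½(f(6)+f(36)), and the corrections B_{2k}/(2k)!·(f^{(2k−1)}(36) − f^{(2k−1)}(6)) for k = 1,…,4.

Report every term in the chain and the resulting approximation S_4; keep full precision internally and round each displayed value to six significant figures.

Integral: ∫_6^36 x^2 dx = 15480.0.
Endpoint term: (f(6) + f(36))/2 = (36.0000 + 1296.00)/2 = 666.000.
So far: 16146.0.
Order-1 term: 1/12 · (72.0000 − 12.0000) = 5.00000.
After k=1: 16151.0.
Order-2 term: −1/720 · (0.00000 − 0.00000) = 0.00000.
After k=2: 16151.0.
Order-3 term: 1/30240 · (0.00000 − 0.00000) = 0.00000.
After k=3: 16151.0.
Order-4 term: −1/1209600 · (0.00000 − 0.00000) = 0.00000.

S_4 ≈ 16151.0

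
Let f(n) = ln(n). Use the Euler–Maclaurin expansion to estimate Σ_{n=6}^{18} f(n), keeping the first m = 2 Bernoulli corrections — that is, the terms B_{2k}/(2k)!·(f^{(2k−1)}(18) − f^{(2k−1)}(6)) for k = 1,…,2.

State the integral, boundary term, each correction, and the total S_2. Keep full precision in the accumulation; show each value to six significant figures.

S_2 ≈ 31.6080

∫_6^18 ln(x) dx evaluates to 29.2761.
Boundary: ½(f(6) + f(18)) = ½(1.79176 + 2.89037) = 2.34107.
Integral + boundary = 31.6172.
Order-1 term: 1/12 · (0.0555556 − 0.166667) = -0.00925926.
Partial sum through k=1: 31.6079.
Order-2 term: −1/720 · (0.000342936 − 0.00925926) = 1.23838e-05.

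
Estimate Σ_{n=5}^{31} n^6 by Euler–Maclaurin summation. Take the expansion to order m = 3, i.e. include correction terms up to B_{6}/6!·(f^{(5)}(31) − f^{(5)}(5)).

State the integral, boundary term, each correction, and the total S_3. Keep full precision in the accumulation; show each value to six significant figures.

S_3 ≈ 4.38843e+09

The integral term ∫_5^31 x^6 dx = 3.93036e+09.
Boundary: ½(f(5) + f(31)) = ½(15625.0 + 8.87504e+08) = 4.43760e+08.
Integral + boundary = 4.37412e+09.
k=1: B_{2}/(2)! × [f^{(1)}(31) − f^{(1)}(5)] = 1/12 × (1.71775e+08 − 18750.0) = 1.43130e+07.
Running total after k=1: 4.38843e+09.
k=2: B_{4}/(4)! × [f^{(3)}(31) − f^{(3)}(5)] = −1/720 × (3.57492e+06 − 15000.0) = -4944.33.
Running total after k=2: 4.38843e+09.
k=3: B_{6}/(6)! × [f^{(5)}(31) − f^{(5)}(5)] = 1/30240 × (22320.0 − 3600.00) = 0.619048.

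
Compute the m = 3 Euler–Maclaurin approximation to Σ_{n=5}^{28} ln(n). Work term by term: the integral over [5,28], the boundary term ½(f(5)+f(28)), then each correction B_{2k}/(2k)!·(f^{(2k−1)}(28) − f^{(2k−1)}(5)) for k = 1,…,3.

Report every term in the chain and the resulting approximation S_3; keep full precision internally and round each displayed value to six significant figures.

S_3 ≈ 64.7117

∫_5^28 ln(x) dx evaluates to 62.2545.
Boundary: ½(f(5) + f(28)) = ½(1.60944 + 3.33220) = 2.47082.
Running total after boundary: 64.7254.
k=1: B_{2}/(2)! × [f^{(1)}(28) − f^{(1)}(5)] = 1/12 × (0.0357143 − 0.200000) = -0.0136905.
Running total after k=1: 64.7117.
k=2: B_{4}/(4)! × [f^{(3)}(28) − f^{(3)}(5)] = −1/720 × (9.11079e-05 − 0.0160000) = 2.20957e-05.
Running total after k=2: 64.7117.
k=3: B_{6}/(6)! × [f^{(5)}(28) − f^{(5)}(5)] = 1/30240 × (1.39451e-06 − 0.00768000) = -2.53922e-07.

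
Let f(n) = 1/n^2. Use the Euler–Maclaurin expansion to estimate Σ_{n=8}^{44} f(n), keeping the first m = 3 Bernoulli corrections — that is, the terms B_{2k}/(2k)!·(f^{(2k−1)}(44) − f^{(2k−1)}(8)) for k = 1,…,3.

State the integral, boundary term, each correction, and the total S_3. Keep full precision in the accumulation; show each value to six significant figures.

Integral: ∫_8^44 1/x^2 dx = 0.102273.
Boundary: ½(f(8) + f(44)) = ½(0.0156250 + 0.000516529) = 0.00807076.
Running total after boundary: 0.110343.
k=1: B_{2}/(2)! × [f^{(1)}(44) − f^{(1)}(8)] = 1/12 × (-2.34786e-05 − (-0.00390625)) = 0.000323564.
Partial sum through k=1: 0.110667.
k=2: B_{4}/(4)! × [f^{(3)}(44) − f^{(3)}(8)] = −1/720 × (-1.45528e-07 − (-0.000732422)) = -1.01705e-06.
Partial sum through k=2: 0.110666.
k=3: B_{6}/(6)! × [f^{(5)}(44) − f^{(5)}(8)] = 1/30240 × (-2.25509e-09 − (-0.000343323)) = 1.13532e-08.

S_3 ≈ 0.110666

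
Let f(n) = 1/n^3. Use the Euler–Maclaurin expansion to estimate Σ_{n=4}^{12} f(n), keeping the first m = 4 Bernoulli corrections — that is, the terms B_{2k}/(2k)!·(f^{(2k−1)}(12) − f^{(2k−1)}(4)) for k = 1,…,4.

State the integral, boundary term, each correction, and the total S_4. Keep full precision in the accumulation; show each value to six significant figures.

Integral: ∫_4^12 1/x^3 dx = 0.0277778.
½[f(4) + f(12)] = ½[0.0156250 + 0.000578704] = 0.00810185.
Running total after boundary: 0.0358796.
k=1: B_{2}/(2)! × [f^{(1)}(12) − f^{(1)}(4)] = 1/12 × (-0.000144676 − (-0.0117188)) = 0.000964506.
Running total after k=1: 0.0368441.
k=2: B_{4}/(4)! × [f^{(3)}(12) − f^{(3)}(4)] = −1/720 × (-2.00939e-05 − (-0.0146484)) = -2.03171e-05.
Running total after k=2: 0.0368238.
k=3: B_{6}/(6)! × [f^{(5)}(12) − f^{(5)}(4)] = 1/30240 × (-5.86071e-06 − (-0.0384521)) = 1.27137e-06.
Running total after k=3: 0.0368251.
k=4: B_{8}/(8)! × [f^{(7)}(12) − f^{(7)}(4)] = −1/1209600 × (-2.93036e-06 − (-0.173035)) = -1.43049e-07.

S_4 ≈ 0.0368249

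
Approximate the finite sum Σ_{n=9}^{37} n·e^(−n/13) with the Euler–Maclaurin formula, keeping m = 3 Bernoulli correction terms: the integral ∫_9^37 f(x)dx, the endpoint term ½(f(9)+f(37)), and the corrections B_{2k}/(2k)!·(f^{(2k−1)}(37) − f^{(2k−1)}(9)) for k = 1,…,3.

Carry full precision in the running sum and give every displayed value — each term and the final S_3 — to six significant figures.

S_3 ≈ 108.681

Integral: ∫_9^37 x·e^(−x/13) dx = 105.376.
Endpoint term: (f(9) + f(37))/2 = (4.50378 + 2.14849)/2 = 3.32613.
Running total after boundary: 108.703.
Order-1 term: 1/12 · (-0.107201 − 0.153975) = -0.0217647.
After k=1: 108.681.
Order-2 term: −1/720 · (5.28605e-05 − 0.00683323) = 9.41717e-06.
After k=2: 108.681.
Order-3 term: 1/30240 · (4.37897e-06 − 7.54755e-05) = -2.35107e-09.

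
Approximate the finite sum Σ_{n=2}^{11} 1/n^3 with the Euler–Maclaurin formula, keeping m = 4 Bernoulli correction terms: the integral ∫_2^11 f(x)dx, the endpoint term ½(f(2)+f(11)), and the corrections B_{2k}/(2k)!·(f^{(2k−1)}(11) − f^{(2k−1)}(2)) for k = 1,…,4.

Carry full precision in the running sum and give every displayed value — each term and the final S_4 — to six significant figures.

S_4 ≈ 0.198228

∫_2^11 1/x^3 dx evaluates to 0.120868.
Endpoint term: (f(2) + f(11))/2 = (0.125000 + 0.000751315)/2 = 0.0628757.
Running total after boundary: 0.183743.
Order-1 term: 1/12 · (-0.000204904 − (-0.187500)) = 0.0156079.
Partial sum through k=1: 0.199351.
Order-2 term: −1/720 · (-3.38684e-05 − (-0.937500)) = -0.00130204.
Partial sum through k=2: 0.198049.
Order-3 term: 1/30240 · (-1.17560e-05 − (-9.84375)) = 0.000325520.
Partial sum through k=3: 0.198375.
Order-4 term: −1/1209600 · (-6.99530e-06 − (-177.188)) = -0.000146484.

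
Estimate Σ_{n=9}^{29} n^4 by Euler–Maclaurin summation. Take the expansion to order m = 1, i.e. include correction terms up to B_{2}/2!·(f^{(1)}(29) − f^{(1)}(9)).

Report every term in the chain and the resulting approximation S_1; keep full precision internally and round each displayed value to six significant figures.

Integral: ∫_9^29 x^4 dx = 4.09042e+06.
Endpoint term: (f(9) + f(29))/2 = (6561.00 + 707281)/2 = 356921.
Integral + boundary = 4.44734e+06.
Order-1 term: 1/12 · (97556.0 − 2916.00) = 7886.67.

S_1 ≈ 4.45523e+06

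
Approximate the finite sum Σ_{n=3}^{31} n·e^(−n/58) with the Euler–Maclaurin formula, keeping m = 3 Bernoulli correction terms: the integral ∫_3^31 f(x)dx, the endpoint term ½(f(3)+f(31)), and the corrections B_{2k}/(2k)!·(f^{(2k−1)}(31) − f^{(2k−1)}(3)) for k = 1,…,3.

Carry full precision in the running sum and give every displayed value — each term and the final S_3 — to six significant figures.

∫_3^31 x·e^(−x/58) dx evaluates to 334.863.
Boundary: ½(f(3) + f(31)) = ½(2.84877 + 18.1651) = 10.5070.
So far: 345.370.
Correction k=1: B_{2}/2! · (f^{(1)}(31) − f^{(1)}(3)) = 1/12 · (0.272780 − 0.900474) = -0.0523078.
Running total after k=1: 345.318.
Correction k=2: B_{4}/4! · (f^{(3)}(31) − f^{(3)}(3)) = −1/720 · (0.000429466 − 0.000832240) = 5.59408e-07.
Running total after k=2: 345.318.
Correction k=3: B_{6}/6! · (f^{(5)}(31) − f^{(5)}(3)) = 1/30240 · (2.31226e-07 − 4.15220e-07) = -6.08446e-12.

S_3 ≈ 345.318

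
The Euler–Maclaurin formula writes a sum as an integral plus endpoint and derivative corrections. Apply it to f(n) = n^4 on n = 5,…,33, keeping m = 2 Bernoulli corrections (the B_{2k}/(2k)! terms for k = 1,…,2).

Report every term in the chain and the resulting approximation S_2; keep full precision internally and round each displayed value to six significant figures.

S_2 ≈ 8.43166e+06

Integral: ∫_5^33 x^4 dx = 7.82645e+06.
Boundary: ½(f(5) + f(33)) = ½(625.000 + 1.18592e+06) = 593273.
So far: 8.41973e+06.
Correction k=1: B_{2}/2! · (f^{(1)}(33) − f^{(1)}(5)) = 1/12 · (143748 − 500.000) = 11937.3.
Partial sum through k=1: 8.43166e+06.
Correction k=2: B_{4}/4! · (f^{(3)}(33) − f^{(3)}(5)) = −1/720 · (792.000 − 120.000) = -0.933333.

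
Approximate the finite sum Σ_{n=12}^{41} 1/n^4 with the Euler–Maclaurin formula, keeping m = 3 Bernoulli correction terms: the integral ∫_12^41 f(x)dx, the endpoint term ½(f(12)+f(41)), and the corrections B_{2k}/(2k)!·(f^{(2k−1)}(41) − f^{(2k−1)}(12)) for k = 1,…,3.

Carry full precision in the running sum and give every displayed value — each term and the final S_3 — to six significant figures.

S_3 ≈ 0.000213686

∫_12^41 1/x^4 dx evaluates to 0.000188065.
Endpoint term: (f(12) + f(41))/2 = (4.82253e-05 + 3.53887e-07)/2 = 2.42896e-05.
Integral + boundary = 0.000212354.
Order-1 term: 1/12 · (-3.45256e-08 − (-1.60751e-05)) = 1.33671e-06.
Running total after k=1: 0.000213691.
Order-2 term: −1/720 · (-6.16161e-10 − (-3.34898e-06)) = -4.65051e-09.
Running total after k=2: 0.000213686.
Order-3 term: 1/30240 · (-2.05265e-11 − (-1.30238e-06)) = 4.30675e-11.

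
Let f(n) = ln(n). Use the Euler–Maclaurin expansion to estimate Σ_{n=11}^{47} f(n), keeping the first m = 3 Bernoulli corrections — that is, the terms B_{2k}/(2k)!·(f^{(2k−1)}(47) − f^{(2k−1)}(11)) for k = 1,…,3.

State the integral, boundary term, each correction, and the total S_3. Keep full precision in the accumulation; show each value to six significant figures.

S_3 ≈ 121.698

The integral term ∫_11^47 ln(x) dx = 118.580.
Endpoint term: (f(11) + f(47))/2 = (2.39790 + 3.85015)/2 = 3.12402.
Integral + boundary = 121.704.
k=1: B_{2}/(2)! × [f^{(1)}(47) − f^{(1)}(11)] = 1/12 × (0.0212766 − 0.0909091) = -0.00580271.
Partial sum through k=1: 121.698.
k=2: B_{4}/(4)! × [f^{(3)}(47) − f^{(3)}(11)] = −1/720 × (1.92636e-05 − 0.00150263) = 2.06023e-06.
Partial sum through k=2: 121.698.
k=3: B_{6}/(6)! × [f^{(5)}(47) − f^{(5)}(11)] = 1/30240 × (1.04646e-07 − 0.000149021) = -4.92449e-09.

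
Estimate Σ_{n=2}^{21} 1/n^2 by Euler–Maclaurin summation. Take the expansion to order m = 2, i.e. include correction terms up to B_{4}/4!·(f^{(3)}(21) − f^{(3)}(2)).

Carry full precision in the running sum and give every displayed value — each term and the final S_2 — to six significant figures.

S_2 ≈ 0.598288

∫_2^21 1/x^2 dx evaluates to 0.452381.
Endpoint term: (f(2) + f(21))/2 = (0.250000 + 0.00226757)/2 = 0.126134.
Integral + boundary = 0.578515.
Order-1 term: 1/12 · (-0.000215959 − (-0.250000)) = 0.0208153.
Running total after k=1: 0.599330.
Order-2 term: −1/720 · (-5.87645e-06 − (-0.750000)) = -0.00104166.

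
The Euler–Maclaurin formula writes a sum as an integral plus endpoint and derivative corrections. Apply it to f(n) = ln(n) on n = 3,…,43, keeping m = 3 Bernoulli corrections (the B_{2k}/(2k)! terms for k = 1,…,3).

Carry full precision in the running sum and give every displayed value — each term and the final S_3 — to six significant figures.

S_3 ≈ 120.840

Integral: ∫_3^43 ln(x) dx = 118.436.
½[f(3) + f(43)] = ½[1.09861 + 3.76120] = 2.42991.
Running total after boundary: 120.866.
Order-1 term: 1/12 · (0.0232558 − 0.333333) = -0.0258398.
Running total after k=1: 120.840.
Order-2 term: −1/720 · (2.51550e-05 − 0.0740741) = 0.000102846.
Running total after k=2: 120.840.
Order-3 term: 1/30240 · (1.63256e-07 − 0.0987654) = -3.26605e-06.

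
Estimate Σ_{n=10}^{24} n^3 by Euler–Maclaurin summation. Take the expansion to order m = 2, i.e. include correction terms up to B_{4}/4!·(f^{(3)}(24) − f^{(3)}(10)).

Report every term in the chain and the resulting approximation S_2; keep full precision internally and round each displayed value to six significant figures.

The integral term ∫_10^24 x^3 dx = 80444.0.
Endpoint term: (f(10) + f(24))/2 = (1000.00 + 13824.0)/2 = 7412.00.
Integral + boundary = 87856.0.
Order-1 term: 1/12 · (1728.00 − 300.000) = 119.000.
Partial sum through k=1: 87975.0.
Order-2 term: −1/720 · (6.00000 − 6.00000) = 0.00000.

S_2 ≈ 87975.0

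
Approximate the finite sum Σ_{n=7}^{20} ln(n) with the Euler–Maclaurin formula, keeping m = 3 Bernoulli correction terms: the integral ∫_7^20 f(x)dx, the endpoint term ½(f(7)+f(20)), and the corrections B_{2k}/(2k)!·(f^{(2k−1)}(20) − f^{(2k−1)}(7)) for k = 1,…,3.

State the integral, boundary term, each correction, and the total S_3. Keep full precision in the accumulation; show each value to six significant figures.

S_3 ≈ 35.7564

∫_7^20 ln(x) dx evaluates to 33.2933.
Boundary: ½(f(7) + f(20)) = ½(1.94591 + 2.99573) = 2.47082.
Running total after boundary: 35.7641.
Order-1 term: 1/12 · (0.0500000 − 0.142857) = -0.00773810.
Running total after k=1: 35.7564.
Order-2 term: −1/720 · (0.000250000 − 0.00583090) = 7.75126e-06.
Running total after k=2: 35.7564.
Order-3 term: 1/30240 · (7.50000e-06 − 0.00142798) = -4.69734e-08.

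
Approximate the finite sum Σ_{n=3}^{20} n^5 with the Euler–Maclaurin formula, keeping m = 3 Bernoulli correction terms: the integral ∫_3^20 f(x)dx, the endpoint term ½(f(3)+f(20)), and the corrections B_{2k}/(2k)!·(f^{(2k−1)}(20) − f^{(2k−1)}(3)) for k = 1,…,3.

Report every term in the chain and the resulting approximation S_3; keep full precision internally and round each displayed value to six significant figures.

The integral term ∫_3^20 x^5 dx = 1.06665e+07.
½[f(3) + f(20)] = ½[243.000 + 3.20000e+06] = 1.60012e+06.
So far: 1.22667e+07.
k=1: B_{2}/(2)! × [f^{(1)}(20) − f^{(1)}(3)] = 1/12 × (800000 − 405.000) = 66632.9.
Running total after k=1: 1.23333e+07.
k=2: B_{4}/(4)! × [f^{(3)}(20) − f^{(3)}(3)] = −1/720 × (24000.0 − 540.000) = -32.5833.
Running total after k=2: 1.23333e+07.
k=3: B_{6}/(6)! × [f^{(5)}(20) − f^{(5)}(3)] = 1/30240 × (120.000 − 120.000) = 0.00000.

S_3 ≈ 1.23333e+07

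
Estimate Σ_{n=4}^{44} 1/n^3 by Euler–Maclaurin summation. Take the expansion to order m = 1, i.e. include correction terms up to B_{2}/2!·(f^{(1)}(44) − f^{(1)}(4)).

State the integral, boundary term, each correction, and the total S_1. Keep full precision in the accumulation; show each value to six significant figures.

S_1 ≈ 0.0397866

∫_4^44 1/x^3 dx evaluates to 0.0309917.
Endpoint term: (f(4) + f(44))/2 = (0.0156250 + 1.17393e-05)/2 = 0.00781837.
So far: 0.0388101.
k=1: B_{2}/(2)! × [f^{(1)}(44) − f^{(1)}(4)] = 1/12 × (-8.00406e-07 − (-0.0117188)) = 0.000976496.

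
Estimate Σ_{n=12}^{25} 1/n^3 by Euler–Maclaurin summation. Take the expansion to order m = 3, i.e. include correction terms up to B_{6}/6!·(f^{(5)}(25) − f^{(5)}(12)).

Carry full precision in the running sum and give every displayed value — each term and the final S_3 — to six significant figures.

Integral: ∫_12^25 1/x^3 dx = 0.00267222.
½[f(12) + f(25)] = ½[0.000578704 + 6.40000e-05] = 0.000321352.
So far: 0.00299357.
Order-1 term: 1/12 · (-7.68000e-06 − (-0.000144676)) = 1.14163e-05.
Partial sum through k=1: 0.00300499.
Order-2 term: −1/720 · (-2.45760e-07 − (-2.00939e-05)) = -2.75668e-08.
Partial sum through k=2: 0.00300496.
Order-3 term: 1/30240 · (-1.65151e-08 − (-5.86071e-06)) = 1.93261e-10.

S_3 ≈ 0.00300496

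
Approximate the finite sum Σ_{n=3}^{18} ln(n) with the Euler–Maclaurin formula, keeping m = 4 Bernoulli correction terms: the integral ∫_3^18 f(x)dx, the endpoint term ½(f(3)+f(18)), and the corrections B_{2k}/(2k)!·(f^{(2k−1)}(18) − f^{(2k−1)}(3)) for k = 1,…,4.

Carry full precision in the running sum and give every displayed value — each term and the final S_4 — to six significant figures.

Integral: ∫_3^18 ln(x) dx = 33.7309.
Boundary: ½(f(3) + f(18)) = ½(1.09861 + 2.89037) = 1.99449.
So far: 35.7253.
Correction k=1: B_{2}/2! · (f^{(1)}(18) − f^{(1)}(3)) = 1/12 · (0.0555556 − 0.333333) = -0.0231481.
After k=1: 35.7022.
Correction k=2: B_{4}/4! · (f^{(3)}(18) − f^{(3)}(3)) = −1/720 · (0.000342936 − 0.0740741) = 0.000102404.
After k=2: 35.7023.
Correction k=3: B_{6}/6! · (f^{(5)}(18) − f^{(5)}(3)) = 1/30240 · (1.27013e-05 − 0.0987654) = -3.26563e-06.
After k=3: 35.7023.
Correction k=4: B_{8}/8! · (f^{(7)}(18) − f^{(7)}(3)) = −1/1209600 · (1.17605e-06 − 0.329218) = 2.72170e-07.

S_4 ≈ 35.7023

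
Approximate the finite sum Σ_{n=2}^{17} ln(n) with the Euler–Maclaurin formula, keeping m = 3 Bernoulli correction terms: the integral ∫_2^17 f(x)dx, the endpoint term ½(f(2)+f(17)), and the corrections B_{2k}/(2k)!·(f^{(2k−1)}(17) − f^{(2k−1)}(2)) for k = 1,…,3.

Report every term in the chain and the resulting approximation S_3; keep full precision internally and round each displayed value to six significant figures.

Integral: ∫_2^17 ln(x) dx = 31.7783.
Endpoint term: (f(2) + f(17))/2 = (0.693147 + 2.83321)/2 = 1.76318.
Running total after boundary: 33.5415.
k=1: B_{2}/(2)! × [f^{(1)}(17) − f^{(1)}(2)] = 1/12 × (0.0588235 − 0.500000) = -0.0367647.
Running total after k=1: 33.5047.
k=2: B_{4}/(4)! × [f^{(3)}(17) − f^{(3)}(2)] = −1/720 × (0.000407083 − 0.250000) = 0.000346657.
Running total after k=2: 33.5051.
k=3: B_{6}/(6)! × [f^{(5)}(17) − f^{(5)}(2)] = 1/30240 × (1.69031e-05 − 0.750000) = -2.48010e-05.

S_3 ≈ 33.5051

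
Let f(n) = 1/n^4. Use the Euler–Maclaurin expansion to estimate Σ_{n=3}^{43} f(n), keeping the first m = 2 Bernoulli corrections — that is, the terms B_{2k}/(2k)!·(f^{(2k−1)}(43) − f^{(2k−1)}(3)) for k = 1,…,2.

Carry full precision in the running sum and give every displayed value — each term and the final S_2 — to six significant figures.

S_2 ≈ 0.0198100

The integral term ∫_3^43 1/x^4 dx = 0.0123415.
Boundary: ½(f(3) + f(43)) = ½(0.0123457 + 2.92500e-07) = 0.00617299.
Integral + boundary = 0.0185145.
Order-1 term: 1/12 · (-2.72093e-08 − (-0.0164609)) = 0.00137174.
Running total after k=1: 0.0198862.
Order-2 term: −1/720 · (-4.41471e-10 − (-0.0548697)) = -7.62079e-05.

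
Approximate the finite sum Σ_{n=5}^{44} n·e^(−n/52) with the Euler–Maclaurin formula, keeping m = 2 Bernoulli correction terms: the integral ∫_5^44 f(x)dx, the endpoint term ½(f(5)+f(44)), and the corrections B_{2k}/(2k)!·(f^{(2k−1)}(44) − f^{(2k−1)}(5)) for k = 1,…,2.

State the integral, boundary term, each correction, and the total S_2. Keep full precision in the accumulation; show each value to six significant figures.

Integral: ∫_5^44 x·e^(−x/52) dx = 550.396.
Boundary: ½(f(5) + f(44)) = ½(4.54162 + 18.8787) = 11.7102.
Running total after boundary: 562.106.
k=1: B_{2}/(2)! × [f^{(1)}(44) − f^{(1)}(5)] = 1/12 × (0.0660095 − 0.820985) = -0.0629147.
Partial sum through k=1: 562.043.
k=2: B_{4}/(4)! × [f^{(3)}(44) − f^{(3)}(5)] = −1/720 × (0.000341765 − 0.000975456) = 8.80126e-07.

S_2 ≈ 562.043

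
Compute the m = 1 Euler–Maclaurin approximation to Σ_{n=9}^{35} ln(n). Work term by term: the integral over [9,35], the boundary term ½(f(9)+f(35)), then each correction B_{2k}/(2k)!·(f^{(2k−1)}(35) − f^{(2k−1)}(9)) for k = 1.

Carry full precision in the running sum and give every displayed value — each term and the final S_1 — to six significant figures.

S_1 ≈ 81.5316

The integral term ∫_9^35 ln(x) dx = 78.6622.
Endpoint term: (f(9) + f(35))/2 = (2.19722 + 3.55535)/2 = 2.87629.
So far: 81.5384.
Order-1 term: 1/12 · (0.0285714 − 0.111111) = -0.00687831.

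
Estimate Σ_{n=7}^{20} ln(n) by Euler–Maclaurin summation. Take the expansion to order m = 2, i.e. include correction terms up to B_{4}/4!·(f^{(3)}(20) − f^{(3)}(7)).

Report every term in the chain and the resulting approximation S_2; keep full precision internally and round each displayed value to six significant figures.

S_2 ≈ 35.7564

Integral: ∫_7^20 ln(x) dx = 33.2933.
½[f(7) + f(20)] = ½[1.94591 + 2.99573] = 2.47082.
Integral + boundary = 35.7641.
Correction k=1: B_{2}/2! · (f^{(1)}(20) − f^{(1)}(7)) = 1/12 · (0.0500000 − 0.142857) = -0.00773810.
Partial sum through k=1: 35.7564.
Correction k=2: B_{4}/4! · (f^{(3)}(20) − f^{(3)}(7)) = −1/720 · (0.000250000 − 0.00583090) = 7.75126e-06.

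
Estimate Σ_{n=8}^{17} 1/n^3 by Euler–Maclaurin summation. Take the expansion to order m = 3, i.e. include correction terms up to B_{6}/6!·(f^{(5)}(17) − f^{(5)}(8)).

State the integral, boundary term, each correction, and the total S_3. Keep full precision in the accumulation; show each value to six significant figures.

S_3 ≈ 0.00721846

The integral term ∫_8^17 1/x^3 dx = 0.00608240.
Boundary: ½(f(8) + f(17)) = ½(0.00195312 + 0.000203542) = 0.00107833.
Running total after boundary: 0.00716073.
k=1: B_{2}/(2)! × [f^{(1)}(17) − f^{(1)}(8)] = 1/12 × (-3.59191e-05 − (-0.000732422)) = 5.80419e-05.
Running total after k=1: 0.00721877.
k=2: B_{4}/(4)! × [f^{(3)}(17) − f^{(3)}(8)] = −1/720 × (-2.48575e-06 − (-0.000228882)) = -3.14439e-07.
Running total after k=2: 0.00721846.
k=3: B_{6}/(6)! × [f^{(5)}(17) − f^{(5)}(8)] = 1/30240 × (-3.61251e-07 − (-0.000150204)) = 4.95511e-09.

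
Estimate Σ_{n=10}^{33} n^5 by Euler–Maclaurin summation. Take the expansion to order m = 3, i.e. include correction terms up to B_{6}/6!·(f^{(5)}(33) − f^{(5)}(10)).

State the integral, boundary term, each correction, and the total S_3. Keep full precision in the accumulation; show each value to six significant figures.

S_3 ≈ 2.35186e+08

∫_10^33 x^5 dx evaluates to 2.15078e+08.
Boundary: ½(f(10) + f(33)) = ½(100000 + 3.91354e+07) = 1.96177e+07.
So far: 2.34696e+08.
Correction k=1: B_{2}/2! · (f^{(1)}(33) − f^{(1)}(10)) = 1/12 · (5.92960e+06 − 50000.0) = 489967.
Running total after k=1: 2.35186e+08.
Correction k=2: B_{4}/4! · (f^{(3)}(33) − f^{(3)}(10)) = −1/720 · (65340.0 − 6000.00) = -82.4167.
Running total after k=2: 2.35186e+08.
Correction k=3: B_{6}/6! · (f^{(5)}(33) − f^{(5)}(10)) = 1/30240 · (120.000 − 120.000) = 0.00000.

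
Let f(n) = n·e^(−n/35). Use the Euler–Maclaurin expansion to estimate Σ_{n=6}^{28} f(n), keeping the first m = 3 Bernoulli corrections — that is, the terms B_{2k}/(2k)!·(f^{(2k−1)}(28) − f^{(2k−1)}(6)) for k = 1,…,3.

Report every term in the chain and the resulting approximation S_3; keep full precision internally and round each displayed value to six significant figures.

Integral: ∫_6^28 x·e^(−x/35) dx = 218.160.
½[f(6) + f(28)] = ½[5.05476 + 12.5812] = 8.81799.
Running total after boundary: 226.978.
Correction k=1: B_{2}/2! · (f^{(1)}(28) − f^{(1)}(6)) = 1/12 · (0.0898658 − 0.698039) = -0.0506811.
Partial sum through k=1: 226.928.
Correction k=2: B_{4}/4! · (f^{(3)}(28) − f^{(3)}(6)) = −1/720 · (0.000806958 − 0.00194527) = 1.58099e-06.
Partial sum through k=2: 226.928.
Correction k=3: B_{6}/6! · (f^{(5)}(28) − f^{(5)}(6)) = 1/30240 · (1.25760e-06 − 2.71079e-06) = -4.80553e-11.

S_3 ≈ 226.928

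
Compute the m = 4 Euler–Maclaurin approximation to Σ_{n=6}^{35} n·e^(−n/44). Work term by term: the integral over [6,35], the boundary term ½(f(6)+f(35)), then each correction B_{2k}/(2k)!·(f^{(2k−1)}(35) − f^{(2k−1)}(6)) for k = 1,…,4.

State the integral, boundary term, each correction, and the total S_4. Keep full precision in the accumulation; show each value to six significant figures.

∫_6^35 x·e^(−x/44) dx evaluates to 350.573.
Boundary: ½(f(6) + f(35)) = ½(5.23515 + 15.7982) = 10.5167.
Integral + boundary = 361.089.
k=1: B_{2}/(2)! × [f^{(1)}(35) − f^{(1)}(6)] = 1/12 × (0.0923269 − 0.753545) = -0.0551015.
After k=1: 361.034.
k=2: B_{4}/(4)! × [f^{(3)}(35) − f^{(3)}(6)] = −1/720 × (0.000513987 − 0.00129060) = 1.07862e-06.
After k=2: 361.034.
k=3: B_{6}/(6)! × [f^{(5)}(35) − f^{(5)}(6)] = 1/30240 × (5.06345e-07 − 1.13221e-06) = -2.06967e-11.
After k=3: 361.034.
k=4: B_{8}/(8)! × [f^{(7)}(35) − f^{(7)}(6)] = −1/1209600 × (3.85951e-10 − 8.25308e-10) = 3.63225e-16.

S_4 ≈ 361.034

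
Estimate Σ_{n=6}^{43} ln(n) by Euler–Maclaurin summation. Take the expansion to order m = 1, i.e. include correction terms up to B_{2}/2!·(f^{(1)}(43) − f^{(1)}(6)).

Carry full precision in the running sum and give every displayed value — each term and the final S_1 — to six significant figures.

Integral: ∫_6^43 ln(x) dx = 113.981.
Endpoint term: (f(6) + f(43))/2 = (1.79176 + 3.76120)/2 = 2.77648.
Running total after boundary: 116.758.
Correction k=1: B_{2}/2! · (f^{(1)}(43) − f^{(1)}(6)) = 1/12 · (0.0232558 − 0.166667) = -0.0119509.

S_1 ≈ 116.746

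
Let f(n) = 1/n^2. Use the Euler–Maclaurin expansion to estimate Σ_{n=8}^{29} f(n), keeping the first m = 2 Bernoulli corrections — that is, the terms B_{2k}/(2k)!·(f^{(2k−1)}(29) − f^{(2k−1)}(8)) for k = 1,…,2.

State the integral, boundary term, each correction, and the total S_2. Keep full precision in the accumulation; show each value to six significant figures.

S_2 ≈ 0.0992419

The integral term ∫_8^29 1/x^2 dx = 0.0905172.
Endpoint term: (f(8) + f(29))/2 = (0.0156250 + 0.00118906)/2 = 0.00840703.
So far: 0.0989243.
Order-1 term: 1/12 · (-8.20042e-05 − (-0.00390625)) = 0.000318687.
After k=1: 0.0992430.
Order-2 term: −1/720 · (-1.17010e-06 − (-0.000732422)) = -1.01563e-06.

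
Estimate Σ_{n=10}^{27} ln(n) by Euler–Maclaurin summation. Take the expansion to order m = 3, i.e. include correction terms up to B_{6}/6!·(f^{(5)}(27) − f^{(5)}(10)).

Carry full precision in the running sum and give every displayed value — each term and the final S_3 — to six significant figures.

S_3 ≈ 51.7557

The integral term ∫_10^27 ln(x) dx = 48.9617.
½[f(10) + f(27)] = ½[2.30259 + 3.29584] = 2.79921.
So far: 51.7610.
Order-1 term: 1/12 · (0.0370370 − 0.100000) = -0.00524691.
Running total after k=1: 51.7557.
Order-2 term: −1/720 · (0.000101611 − 0.00200000) = 2.63665e-06.
Running total after k=2: 51.7557.
Order-3 term: 1/30240 · (1.67260e-06 − 0.000240000) = -7.88120e-09.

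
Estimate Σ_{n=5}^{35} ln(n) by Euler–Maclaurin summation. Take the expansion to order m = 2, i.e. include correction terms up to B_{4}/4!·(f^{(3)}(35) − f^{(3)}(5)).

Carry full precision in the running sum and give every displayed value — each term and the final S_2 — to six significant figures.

S_2 ≈ 88.9581

∫_5^35 ln(x) dx evaluates to 86.3900.
Endpoint term: (f(5) + f(35))/2 = (1.60944 + 3.55535)/2 = 2.58239.
So far: 88.9724.
Order-1 term: 1/12 · (0.0285714 − 0.200000) = -0.0142857.
After k=1: 88.9581.
Order-2 term: −1/720 · (4.66472e-05 − 0.0160000) = 2.21574e-05.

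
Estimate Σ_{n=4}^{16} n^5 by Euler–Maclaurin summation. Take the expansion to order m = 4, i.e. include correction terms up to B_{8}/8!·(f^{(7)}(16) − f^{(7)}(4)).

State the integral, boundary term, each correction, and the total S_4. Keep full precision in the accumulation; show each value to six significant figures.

∫_4^16 x^5 dx evaluates to 2.79552e+06.
½[f(4) + f(16)] = ½[1024.00 + 1.04858e+06] = 524800.
So far: 3.32032e+06.
k=1: B_{2}/(2)! × [f^{(1)}(16) − f^{(1)}(4)] = 1/12 × (327680 − 1280.00) = 27200.0.
After k=1: 3.34752e+06.
k=2: B_{4}/(4)! × [f^{(3)}(16) − f^{(3)}(4)] = −1/720 × (15360.0 − 960.000) = -20.0000.
After k=2: 3.34750e+06.
k=3: B_{6}/(6)! × [f^{(5)}(16) − f^{(5)}(4)] = 1/30240 × (120.000 − 120.000) = 0.00000.
After k=3: 3.34750e+06.
k=4: B_{8}/(8)! × [f^{(7)}(16) − f^{(7)}(4)] = −1/1209600 × (0.00000 − 0.00000) = 0.00000.

S_4 ≈ 3.34750e+06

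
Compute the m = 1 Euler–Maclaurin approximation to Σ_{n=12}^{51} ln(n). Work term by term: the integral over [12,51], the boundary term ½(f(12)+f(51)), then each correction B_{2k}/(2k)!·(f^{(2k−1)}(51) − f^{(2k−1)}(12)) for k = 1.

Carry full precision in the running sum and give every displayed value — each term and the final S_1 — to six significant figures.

S_1 ≈ 134.907

The integral term ∫_12^51 ln(x) dx = 131.704.
½[f(12) + f(51)] = ½[2.48491 + 3.93183] = 3.20837.
So far: 134.913.
Order-1 term: 1/12 · (0.0196078 − 0.0833333) = -0.00531046.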